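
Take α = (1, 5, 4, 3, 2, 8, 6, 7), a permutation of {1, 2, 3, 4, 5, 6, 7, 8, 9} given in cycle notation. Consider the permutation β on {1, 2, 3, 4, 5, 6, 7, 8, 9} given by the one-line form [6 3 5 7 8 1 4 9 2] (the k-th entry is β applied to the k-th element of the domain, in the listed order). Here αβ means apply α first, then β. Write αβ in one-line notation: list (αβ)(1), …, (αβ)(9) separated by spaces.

(αβ)(x) = β(α(x)). Computing each image: β(α(1)) = β(5) = 8, β(α(2)) = β(8) = 9, β(α(3)) = β(2) = 3, β(α(4)) = β(3) = 5, β(α(5)) = β(4) = 7, β(α(6)) = β(7) = 4, β(α(7)) = β(1) = 6, β(α(8)) = β(6) = 1, β(α(9)) = β(9) = 2.
Hence αβ = [8 9 3 5 7 4 6 1 2].

8 9 3 5 7 4 6 1 2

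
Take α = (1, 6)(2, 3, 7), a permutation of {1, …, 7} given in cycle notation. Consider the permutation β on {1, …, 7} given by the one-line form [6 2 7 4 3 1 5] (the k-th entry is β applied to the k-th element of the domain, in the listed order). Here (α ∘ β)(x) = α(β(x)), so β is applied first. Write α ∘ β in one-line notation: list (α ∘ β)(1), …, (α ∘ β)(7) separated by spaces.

1 3 2 4 7 6 5

Chase each element through β then α: 1 → 6 → 1; 2 → 2 → 3; 3 → 7 → 2; 4 → 4 → 4; 5 → 3 → 7; 6 → 1 → 6; 7 → 5 → 5.
Collecting the images, α ∘ β = [1 3 2 4 7 6 5].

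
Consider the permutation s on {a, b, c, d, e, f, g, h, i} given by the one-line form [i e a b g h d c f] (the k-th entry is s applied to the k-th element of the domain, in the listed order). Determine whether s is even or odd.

odd

In disjoint-cycle form the cycle lengths are 5, 4.
A cycle of length ℓ contributes ℓ−1 transpositions, so s is a product of 4 + 3 = 7 transpositions — odd.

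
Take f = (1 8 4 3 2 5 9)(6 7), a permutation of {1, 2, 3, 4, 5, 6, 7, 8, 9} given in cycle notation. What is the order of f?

14

The cycle type of f is (7, 2).
The order of f is the least common multiple of its cycle lengths: lcm(7, 2) = 14.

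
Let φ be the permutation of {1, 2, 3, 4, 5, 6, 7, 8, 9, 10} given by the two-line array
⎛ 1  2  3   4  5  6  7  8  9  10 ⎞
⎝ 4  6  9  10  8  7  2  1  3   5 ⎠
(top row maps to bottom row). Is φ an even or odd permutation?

In disjoint-cycle form the cycle lengths are 5, 3, 2.
A cycle of length ℓ contributes ℓ−1 transpositions, so φ is a product of 4 + 2 + 1 = 7 transpositions — odd.

odd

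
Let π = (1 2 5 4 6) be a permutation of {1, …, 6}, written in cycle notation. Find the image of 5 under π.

In the cycle (1 2 5 4 6), 5 is followed by 4, so π(5) = 4.

4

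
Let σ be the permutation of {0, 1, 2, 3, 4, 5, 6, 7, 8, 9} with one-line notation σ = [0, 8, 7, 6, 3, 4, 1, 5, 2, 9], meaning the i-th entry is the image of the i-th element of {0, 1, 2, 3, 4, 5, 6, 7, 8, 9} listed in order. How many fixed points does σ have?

2

The fixed points (elements with σ(x) = x) are {0, 9}, so there are 2.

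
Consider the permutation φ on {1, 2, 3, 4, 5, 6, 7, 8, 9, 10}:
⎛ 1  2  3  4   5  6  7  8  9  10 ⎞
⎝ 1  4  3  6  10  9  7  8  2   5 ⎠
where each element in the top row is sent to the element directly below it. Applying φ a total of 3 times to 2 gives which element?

9

Tracing 2 → 4 → … returns to 2 after 4 steps, so 2 lies in a 4-cycle (2, 4, 6, 9).
Stepping 3 places around the cycle: 2 → 4 → 6 → 9.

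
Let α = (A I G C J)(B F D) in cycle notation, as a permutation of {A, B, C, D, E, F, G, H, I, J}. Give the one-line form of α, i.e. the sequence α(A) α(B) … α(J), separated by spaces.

Reading each image from the cycles: A↦I, B↦F, C↦J, D↦B, E↦E, F↦D, G↦C, H↦H, I↦G, J↦A.
Listing these in domain order gives I F J B E D C H G A.

I F J B E D C H G A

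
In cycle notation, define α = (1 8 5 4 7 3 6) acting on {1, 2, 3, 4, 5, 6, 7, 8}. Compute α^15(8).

8 lies in the 7-cycle (1 8 5 4 7 3 6).
Powers repeat with period 7 on this cycle, and 15 mod 7 = 1, so α^15(8) = α^1(8).
Stepping 1 place around the cycle: 8 → 5.

5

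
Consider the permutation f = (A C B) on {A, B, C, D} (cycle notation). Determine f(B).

A

B appears in (A C B); the next entry (wrapping around) is A.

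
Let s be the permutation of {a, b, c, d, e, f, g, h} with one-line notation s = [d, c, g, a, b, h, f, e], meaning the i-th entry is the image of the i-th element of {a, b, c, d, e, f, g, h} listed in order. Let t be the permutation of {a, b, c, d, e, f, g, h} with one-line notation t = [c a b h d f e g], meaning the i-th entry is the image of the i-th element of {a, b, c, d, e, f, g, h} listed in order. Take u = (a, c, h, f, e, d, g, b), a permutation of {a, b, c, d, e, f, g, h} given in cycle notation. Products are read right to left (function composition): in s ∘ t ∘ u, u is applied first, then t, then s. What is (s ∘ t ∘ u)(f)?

(s ∘ t ∘ u)(f) = s(t(u(f))). u(f) = e, then t(e) = d, then s(d) = a, so the result is a.

a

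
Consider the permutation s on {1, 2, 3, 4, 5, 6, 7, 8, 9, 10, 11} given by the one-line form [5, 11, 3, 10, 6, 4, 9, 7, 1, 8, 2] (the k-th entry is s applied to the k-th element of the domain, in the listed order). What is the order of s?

The disjoint-cycle form of s has cycle lengths 8, 2, 1.
The order is lcm(8, 2) = 8.

8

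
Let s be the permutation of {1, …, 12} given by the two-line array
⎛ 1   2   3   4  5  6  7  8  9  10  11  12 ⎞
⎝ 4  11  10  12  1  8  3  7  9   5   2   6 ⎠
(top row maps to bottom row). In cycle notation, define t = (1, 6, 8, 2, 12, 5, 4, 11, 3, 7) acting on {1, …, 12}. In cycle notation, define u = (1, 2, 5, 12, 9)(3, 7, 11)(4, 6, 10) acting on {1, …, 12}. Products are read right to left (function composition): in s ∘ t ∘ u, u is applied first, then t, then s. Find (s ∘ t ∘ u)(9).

8

Chase 9: u(9) = 1; t(1) = 6; s(6) = 8. Hence (s ∘ t ∘ u)(9) = 8.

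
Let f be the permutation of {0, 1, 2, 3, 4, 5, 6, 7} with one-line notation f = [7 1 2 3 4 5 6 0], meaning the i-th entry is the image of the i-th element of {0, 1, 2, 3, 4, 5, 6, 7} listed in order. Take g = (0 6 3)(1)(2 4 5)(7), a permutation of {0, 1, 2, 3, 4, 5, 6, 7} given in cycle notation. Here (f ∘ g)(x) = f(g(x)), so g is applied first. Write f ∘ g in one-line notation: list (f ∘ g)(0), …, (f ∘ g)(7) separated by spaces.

6 1 4 7 5 2 3 0

For each element, apply g then f: 0 → 6 → 6; 1 → 1 → 1; 2 → 4 → 4; 3 → 0 → 7; 4 → 5 → 5; 5 → 2 → 2; 6 → 3 → 3; 7 → 7 → 0.
Collecting the images, f ∘ g = [6 1 4 7 5 2 3 0].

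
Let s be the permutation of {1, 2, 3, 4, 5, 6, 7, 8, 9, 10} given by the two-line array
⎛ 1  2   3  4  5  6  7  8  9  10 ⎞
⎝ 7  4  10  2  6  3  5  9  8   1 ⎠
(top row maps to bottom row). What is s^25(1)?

Tracing 1 → 7 → … returns to 1 after 6 steps, so 1 lies in a 6-cycle (1 7 5 6 3 10).
Since the cycle has length 6, s^25 acts on it the same as s^1 (25 mod 6 = 1).
Stepping 1 place around the cycle: 1 → 7.

7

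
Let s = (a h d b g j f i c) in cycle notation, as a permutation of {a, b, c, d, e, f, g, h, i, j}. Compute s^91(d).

b

d lies in the 9-cycle (a h d b g j f i c).
Powers repeat with period 9 on this cycle, and 91 mod 9 = 1, so s^91(d) = s^1(d).
Stepping 1 place around the cycle: d → b.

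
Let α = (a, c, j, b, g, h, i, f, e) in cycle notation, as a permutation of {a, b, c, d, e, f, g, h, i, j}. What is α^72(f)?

f

f lies in the 9-cycle (a, c, j, b, g, h, i, f, e).
On a 9-cycle, α^9 is the identity, so α^72 = α^0 there (72 ≡ 0 mod 9).
So α^72(f) = f.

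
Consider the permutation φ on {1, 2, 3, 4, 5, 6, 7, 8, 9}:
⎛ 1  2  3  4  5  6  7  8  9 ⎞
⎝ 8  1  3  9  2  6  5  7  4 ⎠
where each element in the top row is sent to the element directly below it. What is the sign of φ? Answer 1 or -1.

-1

In disjoint-cycle form the cycle lengths are 5, 2, 1, 1.
A cycle is odd iff its length is even; φ has 1 even-length cycle, so sgn(φ) = (−1)^1 and φ is odd.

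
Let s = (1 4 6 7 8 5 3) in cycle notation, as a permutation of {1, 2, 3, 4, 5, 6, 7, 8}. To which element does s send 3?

Within (1 4 6 7 8 5 3), 3 ↦ 1.

1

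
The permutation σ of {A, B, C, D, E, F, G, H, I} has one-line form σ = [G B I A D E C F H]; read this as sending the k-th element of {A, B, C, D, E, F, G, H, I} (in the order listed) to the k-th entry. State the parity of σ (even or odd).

odd

In disjoint-cycle form the cycle lengths are 8, 1.
A cycle is odd iff its length is even; σ has 1 even-length cycle, so sgn(σ) = (−1)^1 and σ is odd.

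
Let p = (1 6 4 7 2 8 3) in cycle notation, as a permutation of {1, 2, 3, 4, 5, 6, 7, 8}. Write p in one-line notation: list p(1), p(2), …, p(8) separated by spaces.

6 8 1 7 5 4 2 3

Image by image: 1↦6, 2↦8, 3↦1, 4↦7, 5↦5, 6↦4, 7↦2, 8↦3.
Listing these in domain order gives 6 8 1 7 5 4 2 3.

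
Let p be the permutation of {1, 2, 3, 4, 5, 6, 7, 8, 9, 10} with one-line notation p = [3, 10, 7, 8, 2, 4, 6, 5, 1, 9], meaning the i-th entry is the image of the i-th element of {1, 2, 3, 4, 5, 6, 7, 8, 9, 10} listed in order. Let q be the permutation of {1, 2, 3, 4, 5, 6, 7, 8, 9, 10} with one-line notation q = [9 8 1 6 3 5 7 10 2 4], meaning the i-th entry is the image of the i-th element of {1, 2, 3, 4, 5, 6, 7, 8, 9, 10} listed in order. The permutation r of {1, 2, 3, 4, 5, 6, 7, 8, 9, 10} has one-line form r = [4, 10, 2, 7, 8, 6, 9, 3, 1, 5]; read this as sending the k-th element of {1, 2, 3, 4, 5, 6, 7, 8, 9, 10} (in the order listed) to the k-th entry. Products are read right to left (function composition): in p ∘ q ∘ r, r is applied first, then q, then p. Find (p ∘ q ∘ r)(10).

Chase 10: r(10) = 5; q(5) = 3; p(3) = 7. Hence (p ∘ q ∘ r)(10) = 7.

7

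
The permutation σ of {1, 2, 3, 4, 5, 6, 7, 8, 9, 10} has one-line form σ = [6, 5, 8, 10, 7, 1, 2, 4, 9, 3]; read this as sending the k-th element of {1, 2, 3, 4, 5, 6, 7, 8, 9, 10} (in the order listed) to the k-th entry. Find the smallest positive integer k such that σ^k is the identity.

12

Writing σ as disjoint cycles, the cycle lengths are 4, 3, 2, 1.
Since disjoint cycles commute, ord(σ) = lcm(4, 3, 2) = 12.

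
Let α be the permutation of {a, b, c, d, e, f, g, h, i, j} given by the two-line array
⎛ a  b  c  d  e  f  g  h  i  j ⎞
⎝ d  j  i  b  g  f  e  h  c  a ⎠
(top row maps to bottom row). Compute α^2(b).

a

Tracing b → j → … returns to b after 4 steps, so b lies in a 4-cycle (a d b j).
Advancing 2 steps from b: b → j → a.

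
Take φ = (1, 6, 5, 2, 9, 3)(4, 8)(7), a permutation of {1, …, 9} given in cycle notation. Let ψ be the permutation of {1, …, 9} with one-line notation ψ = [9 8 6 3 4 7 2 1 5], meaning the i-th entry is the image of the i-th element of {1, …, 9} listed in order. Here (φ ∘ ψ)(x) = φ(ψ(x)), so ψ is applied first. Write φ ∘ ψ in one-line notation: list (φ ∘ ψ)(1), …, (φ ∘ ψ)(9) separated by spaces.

3 4 5 1 8 7 9 6 2

For each element, apply ψ then φ: 1 → 9 → 3; 2 → 8 → 4; 3 → 6 → 5; 4 → 3 → 1; 5 → 4 → 8; 6 → 7 → 7; 7 → 2 → 9; 8 → 1 → 6; 9 → 5 → 2.
So φ ∘ ψ in one-line form is 3 4 5 1 8 7 9 6 2.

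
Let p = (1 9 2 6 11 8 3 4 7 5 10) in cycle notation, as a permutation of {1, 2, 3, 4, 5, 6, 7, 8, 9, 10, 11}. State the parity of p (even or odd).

even

The cycle lengths are 11.
A cycle of length ℓ contributes ℓ−1 transpositions, so p is a product of 10 transpositions — even.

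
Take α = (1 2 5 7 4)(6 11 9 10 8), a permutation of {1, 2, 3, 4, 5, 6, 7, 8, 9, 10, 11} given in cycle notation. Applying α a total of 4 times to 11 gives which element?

6

11 lies in the 5-cycle (6 11 9 10 8).
Advancing 4 steps from 11: 11 → 9 → 10 → 8 → 6.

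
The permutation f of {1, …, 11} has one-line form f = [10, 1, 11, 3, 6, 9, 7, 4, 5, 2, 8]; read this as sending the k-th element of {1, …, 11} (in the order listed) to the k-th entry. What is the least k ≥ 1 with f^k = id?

12

Writing f as disjoint cycles, the cycle lengths are 4, 3, 3, 1.
Since disjoint cycles commute, ord(f) = lcm(4, 3, 3) = 12.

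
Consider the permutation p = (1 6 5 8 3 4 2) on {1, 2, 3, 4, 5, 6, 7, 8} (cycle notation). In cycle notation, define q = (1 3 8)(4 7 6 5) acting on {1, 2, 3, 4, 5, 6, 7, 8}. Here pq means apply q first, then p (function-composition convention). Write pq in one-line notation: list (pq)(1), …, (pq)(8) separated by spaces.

4 1 3 7 2 8 5 6

(pq)(x) = p(q(x)). Computing each image: p(q(1)) = p(3) = 4, p(q(2)) = p(2) = 1, p(q(3)) = p(8) = 3, p(q(4)) = p(7) = 7, p(q(5)) = p(4) = 2, p(q(6)) = p(5) = 8, p(q(7)) = p(6) = 5, p(q(8)) = p(1) = 6.
Hence pq = [4 1 3 7 2 8 5 6].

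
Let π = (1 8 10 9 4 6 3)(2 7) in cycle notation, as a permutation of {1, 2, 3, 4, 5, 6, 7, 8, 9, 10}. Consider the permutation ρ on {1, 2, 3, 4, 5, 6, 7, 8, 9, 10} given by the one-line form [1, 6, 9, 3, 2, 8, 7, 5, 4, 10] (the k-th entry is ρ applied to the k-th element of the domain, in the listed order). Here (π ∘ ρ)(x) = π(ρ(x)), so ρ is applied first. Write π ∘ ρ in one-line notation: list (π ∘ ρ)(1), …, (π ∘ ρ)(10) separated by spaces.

(π ∘ ρ)(x) = π(ρ(x)). Computing each image: π(ρ(1)) = π(1) = 8, π(ρ(2)) = π(6) = 3, π(ρ(3)) = π(9) = 4, π(ρ(4)) = π(3) = 1, π(ρ(5)) = π(2) = 7, π(ρ(6)) = π(8) = 10, π(ρ(7)) = π(7) = 2, π(ρ(8)) = π(5) = 5, π(ρ(9)) = π(4) = 6, π(ρ(10)) = π(10) = 9.
Hence π ∘ ρ = [8 3 4 1 7 10 2 5 6 9].

8 3 4 1 7 10 2 5 6 9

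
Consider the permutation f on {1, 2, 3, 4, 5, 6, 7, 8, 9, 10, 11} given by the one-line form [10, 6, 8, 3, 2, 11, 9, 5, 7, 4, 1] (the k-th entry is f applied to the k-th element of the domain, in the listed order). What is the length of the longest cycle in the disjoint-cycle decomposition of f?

Decomposing into disjoint cycles gives (1, 10, 4, 3, 8, 5, 2, 6, 11)(7, 9); the longest has length 9.

9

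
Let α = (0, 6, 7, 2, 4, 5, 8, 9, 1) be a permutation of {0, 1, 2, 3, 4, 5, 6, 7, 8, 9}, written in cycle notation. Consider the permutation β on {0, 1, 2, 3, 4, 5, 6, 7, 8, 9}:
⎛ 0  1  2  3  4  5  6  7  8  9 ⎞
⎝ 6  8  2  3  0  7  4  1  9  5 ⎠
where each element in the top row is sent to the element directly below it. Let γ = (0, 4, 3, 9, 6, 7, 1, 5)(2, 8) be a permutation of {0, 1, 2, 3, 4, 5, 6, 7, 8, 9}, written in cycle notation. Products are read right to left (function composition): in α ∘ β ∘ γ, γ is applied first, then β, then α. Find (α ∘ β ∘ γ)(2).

Chase 2: γ(2) = 8; β(8) = 9; α(9) = 1. Hence (α ∘ β ∘ γ)(2) = 1.

1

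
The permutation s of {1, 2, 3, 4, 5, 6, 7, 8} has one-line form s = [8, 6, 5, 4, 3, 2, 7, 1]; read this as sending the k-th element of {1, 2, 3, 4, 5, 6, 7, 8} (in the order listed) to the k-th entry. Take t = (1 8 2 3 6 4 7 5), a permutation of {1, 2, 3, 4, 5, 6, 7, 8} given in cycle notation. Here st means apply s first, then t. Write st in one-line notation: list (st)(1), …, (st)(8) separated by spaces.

2 4 1 7 6 3 5 8

(st)(x) = t(s(x)). Computing each image: t(s(1)) = t(8) = 2, t(s(2)) = t(6) = 4, t(s(3)) = t(5) = 1, t(s(4)) = t(4) = 7, t(s(5)) = t(3) = 6, t(s(6)) = t(2) = 3, t(s(7)) = t(7) = 5, t(s(8)) = t(1) = 8.
Hence st = [2 4 1 7 6 3 5 8].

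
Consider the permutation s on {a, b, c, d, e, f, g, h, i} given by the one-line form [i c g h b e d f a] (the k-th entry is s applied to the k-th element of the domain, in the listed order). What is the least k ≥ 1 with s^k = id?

Writing s as disjoint cycles, the cycle lengths are 7, 2.
Since disjoint cycles commute, ord(s) = lcm(7, 2) = 14.

14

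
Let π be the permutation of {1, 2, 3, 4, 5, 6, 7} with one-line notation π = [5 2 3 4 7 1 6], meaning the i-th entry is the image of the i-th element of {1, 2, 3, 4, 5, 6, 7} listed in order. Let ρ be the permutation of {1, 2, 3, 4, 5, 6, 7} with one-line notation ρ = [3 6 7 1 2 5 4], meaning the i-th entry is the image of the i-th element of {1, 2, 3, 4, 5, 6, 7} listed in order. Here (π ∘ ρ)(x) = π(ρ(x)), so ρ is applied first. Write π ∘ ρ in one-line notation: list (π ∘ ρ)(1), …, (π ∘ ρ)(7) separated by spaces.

For each element, apply ρ then π: 1 → 3 → 3; 2 → 6 → 1; 3 → 7 → 6; 4 → 1 → 5; 5 → 2 → 2; 6 → 5 → 7; 7 → 4 → 4.
Collecting the images, π ∘ ρ = [3 1 6 5 2 7 4].

3 1 6 5 2 7 4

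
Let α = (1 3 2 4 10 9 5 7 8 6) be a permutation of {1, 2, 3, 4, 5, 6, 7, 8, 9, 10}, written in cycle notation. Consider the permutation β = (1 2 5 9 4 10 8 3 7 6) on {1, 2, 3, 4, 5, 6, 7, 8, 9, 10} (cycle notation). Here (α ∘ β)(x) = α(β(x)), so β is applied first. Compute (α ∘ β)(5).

(α ∘ β)(5) = α(β(5)). β(5) = 9, then α(9) = 5. So (α ∘ β)(5) = 5.

5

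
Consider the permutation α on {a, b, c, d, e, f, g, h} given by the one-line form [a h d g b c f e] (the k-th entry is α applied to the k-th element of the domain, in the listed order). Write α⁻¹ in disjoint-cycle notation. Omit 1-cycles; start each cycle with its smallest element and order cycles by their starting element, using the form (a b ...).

First write α in disjoint cycles: (b h e)(c d g f).
Reversing each cycle (and rotating so the smallest element leads) gives α⁻¹ = (b e h)(c f g d).

(b e h)(c f g d)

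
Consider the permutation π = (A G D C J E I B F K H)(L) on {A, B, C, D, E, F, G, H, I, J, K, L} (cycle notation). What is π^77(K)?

K lies in the 11-cycle (A G D C J E I B F K H).
Powers repeat with period 11 on this cycle, and 77 mod 11 = 0, so π^77(K) = π^0(K).
So π^77(K) = K.

K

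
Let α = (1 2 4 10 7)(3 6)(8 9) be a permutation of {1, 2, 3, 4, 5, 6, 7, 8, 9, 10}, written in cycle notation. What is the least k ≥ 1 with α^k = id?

10

The disjoint cycles have lengths 5, 2, 2, 1.
The order is lcm(5, 2, 2) = 10.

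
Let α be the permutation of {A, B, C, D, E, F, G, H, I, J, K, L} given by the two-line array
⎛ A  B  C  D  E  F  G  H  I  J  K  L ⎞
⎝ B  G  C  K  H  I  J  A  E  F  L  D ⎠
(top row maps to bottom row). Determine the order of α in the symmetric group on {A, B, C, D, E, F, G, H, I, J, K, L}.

Writing α as disjoint cycles, the cycle lengths are 8, 3, 1.
The order of α is the least common multiple of its cycle lengths: lcm(8, 3) = 24.

24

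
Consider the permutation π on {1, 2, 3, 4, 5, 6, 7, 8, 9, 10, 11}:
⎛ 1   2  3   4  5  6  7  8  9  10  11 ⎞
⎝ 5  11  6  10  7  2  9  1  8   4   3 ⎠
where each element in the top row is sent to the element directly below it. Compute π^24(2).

Tracing 2 → 11 → … returns to 2 after 4 steps, so 2 lies in a 4-cycle (2, 11, 3, 6).
Powers repeat with period 4 on this cycle, and 24 mod 4 = 0, so π^24(2) = π^0(2).
So π^24(2) = 2.

2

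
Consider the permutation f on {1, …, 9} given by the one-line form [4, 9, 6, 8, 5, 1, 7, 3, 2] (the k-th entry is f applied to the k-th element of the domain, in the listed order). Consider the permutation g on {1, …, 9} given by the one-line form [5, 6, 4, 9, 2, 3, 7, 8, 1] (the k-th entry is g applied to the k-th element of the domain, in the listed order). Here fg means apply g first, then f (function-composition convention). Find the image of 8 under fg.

First apply g: g(8) = 8, then f(8) = 3. Thus (fg)(8) = 3.

3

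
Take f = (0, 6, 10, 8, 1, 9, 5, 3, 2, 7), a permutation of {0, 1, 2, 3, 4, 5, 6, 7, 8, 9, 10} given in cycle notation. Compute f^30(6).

6

6 lies in the 10-cycle (0, 6, 10, 8, 1, 9, 5, 3, 2, 7).
Since the cycle has length 10, f^30 acts on it the same as f^0 (30 mod 10 = 0).
So f^30(6) = 6.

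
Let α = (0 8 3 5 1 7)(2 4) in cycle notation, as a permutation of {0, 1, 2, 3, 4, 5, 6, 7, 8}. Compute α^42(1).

1

1 lies in the 6-cycle (0 8 3 5 1 7).
Since the cycle has length 6, α^42 acts on it the same as α^0 (42 mod 6 = 0).
So α^42(1) = 1.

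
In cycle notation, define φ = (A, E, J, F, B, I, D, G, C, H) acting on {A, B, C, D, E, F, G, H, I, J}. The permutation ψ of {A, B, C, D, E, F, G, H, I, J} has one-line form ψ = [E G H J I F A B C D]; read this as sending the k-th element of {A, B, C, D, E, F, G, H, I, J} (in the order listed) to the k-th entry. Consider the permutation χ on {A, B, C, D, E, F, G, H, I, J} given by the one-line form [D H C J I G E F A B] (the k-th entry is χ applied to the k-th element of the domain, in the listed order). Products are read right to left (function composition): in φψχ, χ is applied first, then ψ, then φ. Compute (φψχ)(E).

H

Apply the permutations in order: χ(E) = I, then ψ(I) = C, then φ(C) = H. So (φψχ)(E) = H.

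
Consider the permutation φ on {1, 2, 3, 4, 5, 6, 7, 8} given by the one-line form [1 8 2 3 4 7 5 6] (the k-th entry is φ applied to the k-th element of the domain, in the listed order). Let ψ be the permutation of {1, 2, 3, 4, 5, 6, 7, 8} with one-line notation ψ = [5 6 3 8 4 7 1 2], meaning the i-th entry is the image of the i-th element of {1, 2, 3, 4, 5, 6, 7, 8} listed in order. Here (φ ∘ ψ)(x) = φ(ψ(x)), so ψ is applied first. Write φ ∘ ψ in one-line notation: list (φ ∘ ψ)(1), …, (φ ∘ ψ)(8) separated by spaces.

For each element, apply ψ then φ: 1 → 5 → 4; 2 → 6 → 7; 3 → 3 → 2; 4 → 8 → 6; 5 → 4 → 3; 6 → 7 → 5; 7 → 1 → 1; 8 → 2 → 8.
Collecting the images, φ ∘ ψ = [4 7 2 6 3 5 1 8].

4 7 2 6 3 5 1 8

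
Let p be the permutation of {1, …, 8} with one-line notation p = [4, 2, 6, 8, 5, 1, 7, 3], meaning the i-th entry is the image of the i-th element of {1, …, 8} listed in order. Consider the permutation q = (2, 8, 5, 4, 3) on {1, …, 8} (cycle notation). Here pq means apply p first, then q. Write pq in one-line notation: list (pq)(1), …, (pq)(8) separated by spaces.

3 8 6 5 4 1 7 2

(pq)(x) = q(p(x)). Computing each image: q(p(1)) = q(4) = 3, q(p(2)) = q(2) = 8, q(p(3)) = q(6) = 6, q(p(4)) = q(8) = 5, q(p(5)) = q(5) = 4, q(p(6)) = q(1) = 1, q(p(7)) = q(7) = 7, q(p(8)) = q(3) = 2.
Hence pq = [3 8 6 5 4 1 7 2].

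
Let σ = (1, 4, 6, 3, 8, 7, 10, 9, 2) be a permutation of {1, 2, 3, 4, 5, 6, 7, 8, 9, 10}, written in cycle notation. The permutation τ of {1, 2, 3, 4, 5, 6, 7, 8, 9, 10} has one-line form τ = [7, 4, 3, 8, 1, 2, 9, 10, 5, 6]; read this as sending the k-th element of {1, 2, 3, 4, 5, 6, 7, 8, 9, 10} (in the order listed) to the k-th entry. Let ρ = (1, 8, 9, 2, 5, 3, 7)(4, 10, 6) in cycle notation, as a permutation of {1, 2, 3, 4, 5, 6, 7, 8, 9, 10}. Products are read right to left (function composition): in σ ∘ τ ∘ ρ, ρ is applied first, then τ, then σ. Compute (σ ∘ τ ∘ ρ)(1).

Chase 1: ρ(1) = 8; τ(8) = 10; σ(10) = 9. Hence (σ ∘ τ ∘ ρ)(1) = 9.

9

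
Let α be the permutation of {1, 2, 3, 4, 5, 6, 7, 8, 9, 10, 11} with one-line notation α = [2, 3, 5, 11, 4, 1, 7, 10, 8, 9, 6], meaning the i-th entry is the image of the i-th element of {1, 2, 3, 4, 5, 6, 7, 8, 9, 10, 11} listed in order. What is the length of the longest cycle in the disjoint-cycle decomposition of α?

Decomposing into disjoint cycles gives (1, 2, 3, 5, 4, 11, 6)(8, 10, 9); the longest has length 7.

7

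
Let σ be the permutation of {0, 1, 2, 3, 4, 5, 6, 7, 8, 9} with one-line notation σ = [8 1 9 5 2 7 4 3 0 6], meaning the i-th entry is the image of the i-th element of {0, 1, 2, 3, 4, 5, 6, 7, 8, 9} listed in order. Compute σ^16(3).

5

Tracing 3 → 5 → … returns to 3 after 3 steps, so 3 lies in a 3-cycle (3 5 7).
Powers repeat with period 3 on this cycle, and 16 mod 3 = 1, so σ^16(3) = σ^1(3).
Stepping 1 place around the cycle: 3 → 5.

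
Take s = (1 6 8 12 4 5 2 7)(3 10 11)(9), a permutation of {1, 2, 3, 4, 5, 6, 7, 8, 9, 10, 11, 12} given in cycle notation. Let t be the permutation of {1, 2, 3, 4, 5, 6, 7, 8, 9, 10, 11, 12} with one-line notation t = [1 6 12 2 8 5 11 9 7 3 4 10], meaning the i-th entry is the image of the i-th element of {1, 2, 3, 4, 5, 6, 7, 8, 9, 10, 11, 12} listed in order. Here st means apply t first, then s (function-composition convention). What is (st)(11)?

5

t(11) = 4, then s(4) = 5; composing gives (st)(11) = 5.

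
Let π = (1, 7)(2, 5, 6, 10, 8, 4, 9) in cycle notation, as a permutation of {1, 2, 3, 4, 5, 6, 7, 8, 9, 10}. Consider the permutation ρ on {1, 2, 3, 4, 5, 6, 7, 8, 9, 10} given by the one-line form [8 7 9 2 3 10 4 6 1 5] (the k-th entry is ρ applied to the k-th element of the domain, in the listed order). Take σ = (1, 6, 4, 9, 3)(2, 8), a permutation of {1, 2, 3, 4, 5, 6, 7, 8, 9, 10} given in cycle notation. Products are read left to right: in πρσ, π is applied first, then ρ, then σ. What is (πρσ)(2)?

1

Apply the permutations in order: π(2) = 5, then ρ(5) = 3, then σ(3) = 1. So (πρσ)(2) = 1.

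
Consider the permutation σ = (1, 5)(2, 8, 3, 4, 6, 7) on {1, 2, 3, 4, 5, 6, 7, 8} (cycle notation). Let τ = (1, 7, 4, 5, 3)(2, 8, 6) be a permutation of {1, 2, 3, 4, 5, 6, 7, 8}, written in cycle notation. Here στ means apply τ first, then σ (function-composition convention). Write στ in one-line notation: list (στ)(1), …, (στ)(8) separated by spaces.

2 3 5 1 4 8 6 7

(στ)(x) = σ(τ(x)). Computing each image: σ(τ(1)) = σ(7) = 2, σ(τ(2)) = σ(8) = 3, σ(τ(3)) = σ(1) = 5, σ(τ(4)) = σ(5) = 1, σ(τ(5)) = σ(3) = 4, σ(τ(6)) = σ(2) = 8, σ(τ(7)) = σ(4) = 6, σ(τ(8)) = σ(6) = 7.
Hence στ = [2 3 5 1 4 8 6 7].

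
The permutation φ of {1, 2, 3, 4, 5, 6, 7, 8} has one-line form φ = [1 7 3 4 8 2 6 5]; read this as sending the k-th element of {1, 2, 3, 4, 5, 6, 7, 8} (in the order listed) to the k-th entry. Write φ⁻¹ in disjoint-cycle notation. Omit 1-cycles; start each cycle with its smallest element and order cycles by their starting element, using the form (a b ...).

(2 6 7)(5 8)

First write φ in disjoint cycles: (2 7 6)(5 8).
The inverse reverses every cycle; in canonical form, φ⁻¹ = (2 6 7)(5 8).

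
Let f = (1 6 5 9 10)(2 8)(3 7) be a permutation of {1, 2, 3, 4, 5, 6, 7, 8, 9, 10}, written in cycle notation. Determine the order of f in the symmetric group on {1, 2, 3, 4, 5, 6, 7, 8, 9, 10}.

The cycle type of f is (5, 2, 2, 1).
The order of f is the least common multiple of its cycle lengths: lcm(5, 2, 2) = 10.

10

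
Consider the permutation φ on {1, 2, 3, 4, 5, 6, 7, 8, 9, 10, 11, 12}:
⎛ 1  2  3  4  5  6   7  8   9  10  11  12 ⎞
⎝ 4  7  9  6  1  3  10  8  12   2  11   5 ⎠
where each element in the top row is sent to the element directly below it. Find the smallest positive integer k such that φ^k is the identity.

21

The disjoint-cycle form of φ has cycle lengths 7, 3, 1, 1.
The order of φ is the least common multiple of its cycle lengths: lcm(7, 3) = 21.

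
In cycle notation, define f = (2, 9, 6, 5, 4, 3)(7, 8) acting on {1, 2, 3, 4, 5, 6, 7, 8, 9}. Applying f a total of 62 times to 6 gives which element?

6 lies in the 6-cycle (2, 9, 6, 5, 4, 3).
On a 6-cycle, f^6 is the identity, so f^62 = f^2 there (62 ≡ 2 mod 6).
Advancing 2 steps from 6: 6 → 5 → 4.

4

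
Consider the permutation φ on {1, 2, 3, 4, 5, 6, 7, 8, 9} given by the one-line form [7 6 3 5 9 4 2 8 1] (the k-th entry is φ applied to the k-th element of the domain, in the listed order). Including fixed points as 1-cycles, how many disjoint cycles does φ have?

The cycle decomposition is (1 7 2 6 4 5 9)(3)(8), which has 3 cycles (counting 1-cycles).

3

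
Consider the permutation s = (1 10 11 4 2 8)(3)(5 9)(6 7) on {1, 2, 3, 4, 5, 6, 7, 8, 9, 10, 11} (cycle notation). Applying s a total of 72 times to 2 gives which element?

2

2 lies in the 6-cycle (1 10 11 4 2 8).
Powers repeat with period 6 on this cycle, and 72 mod 6 = 0, so s^72(2) = s^0(2).
So s^72(2) = 2.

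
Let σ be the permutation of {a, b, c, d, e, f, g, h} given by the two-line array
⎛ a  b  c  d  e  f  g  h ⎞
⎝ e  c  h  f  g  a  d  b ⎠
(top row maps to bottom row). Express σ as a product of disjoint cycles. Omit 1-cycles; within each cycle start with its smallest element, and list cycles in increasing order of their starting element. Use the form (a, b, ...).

Iterating σ from a gives a → e → g → d → f → a; that is the 5-cycle (a, e, g, d, f).
Repeating from the next unused element and collecting all non-trivial cycles gives (a, e, g, d, f)(b, c, h).

(a, e, g, d, f)(b, c, h)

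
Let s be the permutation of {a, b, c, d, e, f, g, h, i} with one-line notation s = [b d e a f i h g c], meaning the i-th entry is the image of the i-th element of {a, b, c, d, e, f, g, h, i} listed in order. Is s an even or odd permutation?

In disjoint-cycle form the cycle lengths are 4, 3, 2.
A cycle of length ℓ contributes ℓ−1 transpositions, so s is a product of 3 + 2 + 1 = 6 transpositions — even.

even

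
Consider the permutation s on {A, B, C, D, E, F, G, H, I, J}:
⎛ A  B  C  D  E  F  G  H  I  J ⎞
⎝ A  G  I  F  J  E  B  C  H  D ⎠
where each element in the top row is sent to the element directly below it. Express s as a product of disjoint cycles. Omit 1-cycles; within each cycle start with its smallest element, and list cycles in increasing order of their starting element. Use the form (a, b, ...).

(B, G)(C, I, H)(D, F, E, J)

Iterating s from B gives B → G → B; that is the 2-cycle (B, G).
Continuing from each remaining unvisited element yields (B, G)(C, I, H)(D, F, E, J).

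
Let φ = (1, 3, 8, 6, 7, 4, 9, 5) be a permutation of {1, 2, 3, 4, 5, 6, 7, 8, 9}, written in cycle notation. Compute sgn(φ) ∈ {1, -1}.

The cycle lengths are 8, 1.
A cycle of length ℓ contributes ℓ−1 transpositions, so φ is a product of 7 transpositions — odd.

-1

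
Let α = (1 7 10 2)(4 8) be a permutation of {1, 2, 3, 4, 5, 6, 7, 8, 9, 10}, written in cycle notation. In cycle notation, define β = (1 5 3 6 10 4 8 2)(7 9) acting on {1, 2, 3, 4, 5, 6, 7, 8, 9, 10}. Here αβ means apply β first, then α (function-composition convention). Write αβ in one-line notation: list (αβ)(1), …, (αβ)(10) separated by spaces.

(αβ)(x) = α(β(x)). Computing each image: α(β(1)) = α(5) = 5, α(β(2)) = α(1) = 7, α(β(3)) = α(6) = 6, α(β(4)) = α(8) = 4, α(β(5)) = α(3) = 3, α(β(6)) = α(10) = 2, α(β(7)) = α(9) = 9, α(β(8)) = α(2) = 1, α(β(9)) = α(7) = 10, α(β(10)) = α(4) = 8.
Hence αβ = [5 7 6 4 3 2 9 1 10 8].

5 7 6 4 3 2 9 1 10 8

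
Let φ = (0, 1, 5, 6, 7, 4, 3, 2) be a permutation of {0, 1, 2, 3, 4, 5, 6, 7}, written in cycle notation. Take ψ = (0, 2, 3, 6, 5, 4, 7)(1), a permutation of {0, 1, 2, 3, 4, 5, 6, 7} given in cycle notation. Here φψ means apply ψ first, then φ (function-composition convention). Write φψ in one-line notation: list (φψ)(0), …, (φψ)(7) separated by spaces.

Chase each element through ψ then φ: 0 → 2 → 0; 1 → 1 → 5; 2 → 3 → 2; 3 → 6 → 7; 4 → 7 → 4; 5 → 4 → 3; 6 → 5 → 6; 7 → 0 → 1.
Collecting the images, φψ = [0 5 2 7 4 3 6 1].

0 5 2 7 4 3 6 1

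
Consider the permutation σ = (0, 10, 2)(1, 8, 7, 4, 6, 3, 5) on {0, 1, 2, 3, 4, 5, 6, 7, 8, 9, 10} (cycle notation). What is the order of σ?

21

The disjoint cycles have lengths 7, 3, 1.
Since disjoint cycles commute, ord(σ) = lcm(7, 3) = 21.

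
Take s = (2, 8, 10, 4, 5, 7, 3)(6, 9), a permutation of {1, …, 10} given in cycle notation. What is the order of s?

14

The disjoint cycles have lengths 7, 2, 1.
Since disjoint cycles commute, ord(s) = lcm(7, 2) = 14.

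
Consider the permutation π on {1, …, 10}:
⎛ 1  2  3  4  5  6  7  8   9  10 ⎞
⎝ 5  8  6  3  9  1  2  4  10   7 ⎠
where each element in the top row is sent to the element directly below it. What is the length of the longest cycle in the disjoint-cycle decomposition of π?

Decomposing into disjoint cycles gives (1 5 9 10 7 2 8 4 3 6); the longest has length 10.

10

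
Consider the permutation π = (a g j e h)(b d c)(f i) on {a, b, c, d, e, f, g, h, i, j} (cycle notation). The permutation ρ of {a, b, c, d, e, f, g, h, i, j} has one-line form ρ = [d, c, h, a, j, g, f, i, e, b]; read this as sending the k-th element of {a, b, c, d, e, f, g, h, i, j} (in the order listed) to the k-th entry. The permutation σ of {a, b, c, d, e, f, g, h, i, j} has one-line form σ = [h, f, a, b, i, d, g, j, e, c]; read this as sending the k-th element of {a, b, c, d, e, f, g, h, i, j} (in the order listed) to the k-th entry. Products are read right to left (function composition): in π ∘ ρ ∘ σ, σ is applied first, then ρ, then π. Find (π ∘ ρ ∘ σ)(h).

Apply the permutations in order: σ(h) = j, then ρ(j) = b, then π(b) = d. So (π ∘ ρ ∘ σ)(h) = d.

d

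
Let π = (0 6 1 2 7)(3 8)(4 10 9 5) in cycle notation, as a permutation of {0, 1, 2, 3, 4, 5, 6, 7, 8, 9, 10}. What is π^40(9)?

9 lies in the 4-cycle (4 10 9 5).
On a 4-cycle, π^4 is the identity, so π^40 = π^0 there (40 ≡ 0 mod 4).
So π^40(9) = 9.

9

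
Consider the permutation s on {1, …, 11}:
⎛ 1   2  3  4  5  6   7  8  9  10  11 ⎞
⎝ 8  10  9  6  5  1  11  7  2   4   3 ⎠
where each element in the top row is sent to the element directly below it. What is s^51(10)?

4

Tracing 10 → 4 → … returns to 10 after 10 steps, so 10 lies in a 10-cycle (1 8 7 11 3 9 2 10 4 6).
Since the cycle has length 10, s^51 acts on it the same as s^1 (51 mod 10 = 1).
Stepping 1 place around the cycle: 10 → 4.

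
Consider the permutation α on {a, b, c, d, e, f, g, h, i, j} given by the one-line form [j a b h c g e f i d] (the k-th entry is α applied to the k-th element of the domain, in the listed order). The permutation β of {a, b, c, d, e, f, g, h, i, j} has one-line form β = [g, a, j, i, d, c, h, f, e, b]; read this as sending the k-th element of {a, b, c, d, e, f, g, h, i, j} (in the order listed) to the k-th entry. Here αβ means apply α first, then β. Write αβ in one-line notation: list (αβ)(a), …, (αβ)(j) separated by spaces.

(αβ)(x) = β(α(x)). Computing each image: β(α(a)) = β(j) = b, β(α(b)) = β(a) = g, β(α(c)) = β(b) = a, β(α(d)) = β(h) = f, β(α(e)) = β(c) = j, β(α(f)) = β(g) = h, β(α(g)) = β(e) = d, β(α(h)) = β(f) = c, β(α(i)) = β(i) = e, β(α(j)) = β(d) = i.
Hence αβ = [b g a f j h d c e i].

b g a f j h d c e i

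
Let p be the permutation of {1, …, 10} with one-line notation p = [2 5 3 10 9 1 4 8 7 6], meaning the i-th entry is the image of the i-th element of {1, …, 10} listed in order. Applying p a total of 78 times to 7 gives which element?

5

Tracing 7 → 4 → … returns to 7 after 8 steps, so 7 lies in an 8-cycle (1 2 5 9 7 4 10 6).
Since the cycle has length 8, p^78 acts on it the same as p^6 (78 mod 8 = 6).
Advancing 6 steps from 7: 7 → 4 → 10 → 6 → 1 → 2 → 5.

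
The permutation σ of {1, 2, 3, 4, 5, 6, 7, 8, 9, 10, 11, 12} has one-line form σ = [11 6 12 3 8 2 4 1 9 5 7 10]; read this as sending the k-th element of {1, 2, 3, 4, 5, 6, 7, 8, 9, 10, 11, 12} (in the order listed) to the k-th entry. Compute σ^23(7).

Tracing 7 → 4 → … returns to 7 after 9 steps, so 7 lies in a 9-cycle (1 11 7 4 3 12 10 5 8).
Powers repeat with period 9 on this cycle, and 23 mod 9 = 5, so σ^23(7) = σ^5(7).
Advancing 5 steps from 7: 7 → 4 → 3 → 12 → 10 → 5.

5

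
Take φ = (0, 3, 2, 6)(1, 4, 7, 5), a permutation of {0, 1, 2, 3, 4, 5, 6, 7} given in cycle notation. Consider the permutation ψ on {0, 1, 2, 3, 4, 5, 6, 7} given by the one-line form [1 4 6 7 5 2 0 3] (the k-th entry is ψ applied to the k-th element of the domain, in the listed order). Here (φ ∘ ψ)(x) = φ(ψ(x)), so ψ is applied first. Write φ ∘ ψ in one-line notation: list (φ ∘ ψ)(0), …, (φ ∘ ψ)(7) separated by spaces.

4 7 0 5 1 6 3 2

For each element, apply ψ then φ: 0 → 1 → 4; 1 → 4 → 7; 2 → 6 → 0; 3 → 7 → 5; 4 → 5 → 1; 5 → 2 → 6; 6 → 0 → 3; 7 → 3 → 2.
So φ ∘ ψ in one-line form is 4 7 0 5 1 6 3 2.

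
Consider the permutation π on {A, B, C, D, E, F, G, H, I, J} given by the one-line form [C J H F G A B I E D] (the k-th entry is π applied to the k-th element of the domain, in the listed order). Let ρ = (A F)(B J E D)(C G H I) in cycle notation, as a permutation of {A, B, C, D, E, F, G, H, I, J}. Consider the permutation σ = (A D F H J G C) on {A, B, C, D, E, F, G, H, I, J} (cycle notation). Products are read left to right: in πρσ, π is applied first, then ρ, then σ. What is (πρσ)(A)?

Chase A: π(A) = C; ρ(C) = G; σ(G) = C. Hence (πρσ)(A) = C.

C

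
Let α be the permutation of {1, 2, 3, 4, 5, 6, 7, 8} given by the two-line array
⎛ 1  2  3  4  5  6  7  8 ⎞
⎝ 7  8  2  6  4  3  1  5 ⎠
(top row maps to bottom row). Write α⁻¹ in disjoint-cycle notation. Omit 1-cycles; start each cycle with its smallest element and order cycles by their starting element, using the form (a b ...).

(1 7)(2 3 6 4 5 8)

The cycle decomposition of α is (1 7)(2 8 5 4 6 3).
The inverse reverses every cycle; in canonical form, α⁻¹ = (1 7)(2 3 6 4 5 8).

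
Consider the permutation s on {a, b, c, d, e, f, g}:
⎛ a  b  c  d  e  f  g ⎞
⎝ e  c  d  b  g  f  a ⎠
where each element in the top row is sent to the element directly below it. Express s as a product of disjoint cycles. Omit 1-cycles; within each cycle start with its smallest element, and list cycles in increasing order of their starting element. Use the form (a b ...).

(a e g)(b c d)

Iterating s from a gives a → e → g → a; that is the 3-cycle (a e g).
Repeating from the next unused element and collecting all non-trivial cycles gives (a e g)(b c d).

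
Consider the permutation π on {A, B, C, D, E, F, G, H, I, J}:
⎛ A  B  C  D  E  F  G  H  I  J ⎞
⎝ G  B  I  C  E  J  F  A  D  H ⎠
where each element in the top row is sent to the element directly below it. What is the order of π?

15

The disjoint-cycle form of π has cycle lengths 5, 3, 1, 1.
The order is lcm(5, 3) = 15.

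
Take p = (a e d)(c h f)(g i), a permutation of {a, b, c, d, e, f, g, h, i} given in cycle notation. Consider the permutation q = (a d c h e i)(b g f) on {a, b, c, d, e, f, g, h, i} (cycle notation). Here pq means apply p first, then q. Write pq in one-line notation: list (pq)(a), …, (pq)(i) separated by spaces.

(pq)(x) = q(p(x)). Computing each image: q(p(a)) = q(e) = i, q(p(b)) = q(b) = g, q(p(c)) = q(h) = e, q(p(d)) = q(a) = d, q(p(e)) = q(d) = c, q(p(f)) = q(c) = h, q(p(g)) = q(i) = a, q(p(h)) = q(f) = b, q(p(i)) = q(g) = f.
Hence pq = [i g e d c h a b f].

i g e d c h a b f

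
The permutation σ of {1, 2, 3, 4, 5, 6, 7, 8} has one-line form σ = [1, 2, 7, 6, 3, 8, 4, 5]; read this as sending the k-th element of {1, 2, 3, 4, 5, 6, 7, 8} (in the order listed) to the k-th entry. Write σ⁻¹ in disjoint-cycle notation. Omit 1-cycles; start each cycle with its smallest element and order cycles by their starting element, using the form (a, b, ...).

(3, 5, 8, 6, 4, 7)

First write σ in disjoint cycles: (3, 7, 4, 6, 8, 5).
The inverse reverses every cycle; in canonical form, σ⁻¹ = (3, 5, 8, 6, 4, 7).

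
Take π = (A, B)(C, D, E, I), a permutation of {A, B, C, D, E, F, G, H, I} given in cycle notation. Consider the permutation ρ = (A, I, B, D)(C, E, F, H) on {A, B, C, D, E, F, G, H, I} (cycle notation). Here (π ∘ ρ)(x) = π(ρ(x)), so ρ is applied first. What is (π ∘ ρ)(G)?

G

ρ(G) = G, then π(G) = G; composing gives (π ∘ ρ)(G) = G.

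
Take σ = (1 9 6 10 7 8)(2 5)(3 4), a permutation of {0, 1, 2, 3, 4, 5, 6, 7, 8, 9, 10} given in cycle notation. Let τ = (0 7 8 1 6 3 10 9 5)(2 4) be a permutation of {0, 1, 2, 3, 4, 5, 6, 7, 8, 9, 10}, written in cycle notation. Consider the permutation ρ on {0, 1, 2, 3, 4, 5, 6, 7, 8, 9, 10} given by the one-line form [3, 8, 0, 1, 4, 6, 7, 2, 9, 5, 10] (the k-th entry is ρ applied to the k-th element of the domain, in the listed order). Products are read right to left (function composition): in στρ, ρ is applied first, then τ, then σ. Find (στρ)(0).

(στρ)(0) = σ(τ(ρ(0))). ρ(0) = 3, then τ(3) = 10, then σ(10) = 7, so the result is 7.

7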